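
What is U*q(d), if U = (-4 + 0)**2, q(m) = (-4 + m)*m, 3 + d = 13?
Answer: 960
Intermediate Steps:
d = 10 (d = -3 + 13 = 10)
q(m) = m*(-4 + m)
U = 16 (U = (-4)**2 = 16)
U*q(d) = 16*(10*(-4 + 10)) = 16*(10*6) = 16*60 = 960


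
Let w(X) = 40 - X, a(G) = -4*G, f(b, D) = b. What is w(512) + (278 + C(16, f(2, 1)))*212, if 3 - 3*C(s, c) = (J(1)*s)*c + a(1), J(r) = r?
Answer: 170092/3 ≈ 56697.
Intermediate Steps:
C(s, c) = 7/3 - c*s/3 (C(s, c) = 1 - ((1*s)*c - 4*1)/3 = 1 - (s*c - 4)/3 = 1 - (c*s - 4)/3 = 1 - (-4 + c*s)/3 = 1 + (4/3 - c*s/3) = 7/3 - c*s/3)
w(512) + (278 + C(16, f(2, 1)))*212 = (40 - 1*512) + (278 + (7/3 - ⅓*2*16))*212 = (40 - 512) + (278 + (7/3 - 32/3))*212 = -472 + (278 - 25/3)*212 = -472 + (809/3)*212 = -472 + 171508/3 = 170092/3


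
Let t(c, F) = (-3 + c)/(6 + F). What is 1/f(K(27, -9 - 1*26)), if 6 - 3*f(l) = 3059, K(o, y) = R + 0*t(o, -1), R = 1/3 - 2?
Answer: -3/3053 ≈ -0.00098264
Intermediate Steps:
t(c, F) = (-3 + c)/(6 + F)
R = -5/3 (R = ⅓ - 2 = -5/3 ≈ -1.6667)
K(o, y) = -5/3 (K(o, y) = -5/3 + 0*((-3 + o)/(6 - 1)) = -5/3 + 0*((-3 + o)/5) = -5/3 + 0*(-⅗ + o/5) = -5/3 + 0 = -5/3)
f(l) = -3053/3 (f(l) = 2 - ⅓*3059 = 2 - 3059/3 = -3053/3)
1/f(K(27, -9 - 1*26)) = 1/(-3053/3) = -3/3053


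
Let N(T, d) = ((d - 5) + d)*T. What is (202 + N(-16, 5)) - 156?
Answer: -34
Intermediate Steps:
N(T, d) = T*(-5 + 2*d) (N(T, d) = ((-5 + d) + d)*T = (-5 + 2*d)*T = T*(-5 + 2*d))
(202 + N(-16, 5)) - 156 = (202 - 16*(-5 + 2*5)) - 156 = (202 - 16*(-5 + 10)) - 156 = (202 - 16*5) - 156 = (202 - 80) - 156 = 122 - 156 = -34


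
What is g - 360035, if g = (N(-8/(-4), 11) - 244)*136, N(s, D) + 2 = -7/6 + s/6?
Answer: -1180813/3 ≈ -3.9360e+5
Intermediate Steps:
N(s, D) = -19/6 + s/6 (N(s, D) = -2 + (-7/6 + s/6) = -19/6 + s/6)
g = -100708/3 (g = ((-19/6 + (-8/(-4))/6) - 244)*136 = ((-19/6 + (-8*(-¼))/6) - 244)*136 = ((-19/6 + (⅙)*2) - 244)*136 = ((-19/6 + ⅓) - 244)*136 = (-17/6 - 244)*136 = -1481/6*136 = -100708/3 ≈ -33569.)
g - 360035 = -100708/3 - 360035 = -1180813/3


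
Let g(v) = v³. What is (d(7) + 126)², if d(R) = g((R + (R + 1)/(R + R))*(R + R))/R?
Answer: 1420620842404/49 ≈ 2.8992e+10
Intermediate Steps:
d(R) = 8*R²*(R + (1 + R)/(2*R))³ (d(R) = ((R + (R + 1)/(R + R))*(R + R))³/R = ((R + (1 + R)/((2*R)))*(2*R))³/R = ((R + (1 + R)*(1/(2*R)))*(2*R))³/R = ((R + (1 + R)/(2*R))*(2*R))³/R = (2*R*(R + (1 + R)/(2*R)))³/R = (8*R³*(R + (1 + R)/(2*R))³)/R = 8*R²*(R + (1 + R)/(2*R))³)
(d(7) + 126)² = ((1 + 7 + 2*7²)³/7 + 126)² = ((1 + 7 + 2*49)³/7 + 126)² = ((1 + 7 + 98)³/7 + 126)² = ((⅐)*106³ + 126)² = ((⅐)*1191016 + 126)² = (1191016/7 + 126)² = (1191898/7)² = 1420620842404/49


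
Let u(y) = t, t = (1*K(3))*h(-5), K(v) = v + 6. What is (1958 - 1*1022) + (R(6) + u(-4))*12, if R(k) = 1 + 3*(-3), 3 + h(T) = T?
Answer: -24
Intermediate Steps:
h(T) = -3 + T
K(v) = 6 + v
t = -72 (t = (1*(6 + 3))*(-3 - 5) = (1*9)*(-8) = 9*(-8) = -72)
R(k) = -8 (R(k) = 1 - 9 = -8)
u(y) = -72
(1958 - 1*1022) + (R(6) + u(-4))*12 = (1958 - 1*1022) + (-8 - 72)*12 = (1958 - 1022) - 80*12 = 936 - 960 = -24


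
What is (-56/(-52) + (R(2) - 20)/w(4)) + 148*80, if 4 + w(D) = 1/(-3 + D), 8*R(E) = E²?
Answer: 308037/26 ≈ 11848.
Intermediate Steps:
R(E) = E²/8
w(D) = -4 + 1/(-3 + D)
(-56/(-52) + (R(2) - 20)/w(4)) + 148*80 = (-56/(-52) + ((⅛)*2² - 20)/(((13 - 4*4)/(-3 + 4)))) + 148*80 = (-56*(-1/52) + ((⅛)*4 - 20)/(((13 - 16)/1))) + 11840 = (14/13 + (½ - 20)/((1*(-3)))) + 11840 = (14/13 - 39/2/(-3)) + 11840 = (14/13 - 39/2*(-⅓)) + 11840 = (14/13 + 13/2) + 11840 = 197/26 + 11840 = 308037/26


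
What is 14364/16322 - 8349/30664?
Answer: 152092659/250248904 ≈ 0.60777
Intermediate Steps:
14364/16322 - 8349/30664 = 14364*(1/16322) - 8349*1/30664 = 7182/8161 - 8349/30664 = 152092659/250248904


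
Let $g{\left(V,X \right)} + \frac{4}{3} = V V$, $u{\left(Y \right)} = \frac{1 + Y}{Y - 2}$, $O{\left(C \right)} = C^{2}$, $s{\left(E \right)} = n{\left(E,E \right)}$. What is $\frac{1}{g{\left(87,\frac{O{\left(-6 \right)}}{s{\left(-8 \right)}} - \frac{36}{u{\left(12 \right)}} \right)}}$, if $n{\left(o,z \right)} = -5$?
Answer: $\frac{3}{22703} \approx 0.00013214$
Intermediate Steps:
$s{\left(E \right)} = -5$
$u{\left(Y \right)} = \frac{1 + Y}{-2 + Y}$
$g{\left(V,X \right)} = - \frac{4}{3} + V^{2}$ ($g{\left(V,X \right)} = - \frac{4}{3} + V V = - \frac{4}{3} + V^{2}$)
$\frac{1}{g{\left(87,\frac{O{\left(-6 \right)}}{s{\left(-8 \right)}} - \frac{36}{u{\left(12 \right)}} \right)}} = \frac{1}{- \frac{4}{3} + 87^{2}} = \frac{1}{- \frac{4}{3} + 7569} = \frac{1}{\frac{22703}{3}} = \frac{3}{22703}$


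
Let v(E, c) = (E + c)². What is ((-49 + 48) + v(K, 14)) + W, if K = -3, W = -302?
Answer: -182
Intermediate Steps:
((-49 + 48) + v(K, 14)) + W = ((-49 + 48) + (-3 + 14)²) - 302 = (-1 + 11²) - 302 = (-1 + 121) - 302 = 120 - 302 = -182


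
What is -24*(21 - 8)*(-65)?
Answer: 20280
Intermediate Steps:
-24*(21 - 8)*(-65) = -24*13*(-65) = -312*(-65) = 20280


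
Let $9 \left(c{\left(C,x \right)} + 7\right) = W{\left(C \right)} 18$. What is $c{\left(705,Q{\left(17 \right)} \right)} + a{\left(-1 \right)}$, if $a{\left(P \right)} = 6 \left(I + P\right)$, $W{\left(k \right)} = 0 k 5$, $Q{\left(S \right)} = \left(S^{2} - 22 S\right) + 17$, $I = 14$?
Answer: $71$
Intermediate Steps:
$Q{\left(S \right)} = 17 + S^{2} - 22 S$
$W{\left(k \right)} = 0$ ($W{\left(k \right)} = 0 \cdot 5 = 0$)
$c{\left(C,x \right)} = -7$ ($c{\left(C,x \right)} = -7 + \frac{0 \cdot 18}{9} = -7 + \frac{1}{9} \cdot 0 = -7 + 0 = -7$)
$a{\left(P \right)} = 84 + 6 P$ ($a{\left(P \right)} = 6 \left(14 + P\right) = 84 + 6 P$)
$c{\left(705,Q{\left(17 \right)} \right)} + a{\left(-1 \right)} = -7 + \left(84 + 6 \left(-1\right)\right) = -7 + \left(84 - 6\right) = -7 + 78 = 71$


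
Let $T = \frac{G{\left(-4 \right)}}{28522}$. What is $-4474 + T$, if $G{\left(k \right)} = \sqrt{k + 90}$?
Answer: $-4474 + \frac{\sqrt{86}}{28522} \approx -4474.0$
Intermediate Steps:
$G{\left(k \right)} = \sqrt{90 + k}$
$T = \frac{\sqrt{86}}{28522}$ ($T = \frac{\sqrt{90 - 4}}{28522} = \sqrt{86} \cdot \frac{1}{28522} = \frac{\sqrt{86}}{28522} \approx 0.00032514$)
$-4474 + T = -4474 + \frac{\sqrt{86}}{28522}$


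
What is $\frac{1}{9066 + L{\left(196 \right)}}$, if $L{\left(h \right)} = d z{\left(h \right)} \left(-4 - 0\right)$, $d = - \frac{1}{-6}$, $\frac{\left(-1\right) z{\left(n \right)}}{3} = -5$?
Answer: $\frac{1}{9056} \approx 0.00011042$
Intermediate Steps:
$z{\left(n \right)} = 15$ ($z{\left(n \right)} = \left(-3\right) \left(-5\right) = 15$)
$d = \frac{1}{6}$ ($d = \left(-1\right) \left(- \frac{1}{6}\right) = \frac{1}{6} \approx 0.16667$)
$L{\left(h \right)} = -10$ ($L{\left(h \right)} = \frac{1}{6} \cdot 15 \left(-4 - 0\right) = \frac{5 \left(-4 + 0\right)}{2} = \frac{5}{2} \left(-4\right) = -10$)
$\frac{1}{9066 + L{\left(196 \right)}} = \frac{1}{9066 - 10} = \frac{1}{9056}$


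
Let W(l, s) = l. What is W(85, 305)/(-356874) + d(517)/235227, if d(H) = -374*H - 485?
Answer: -7688613453/9327377822 ≈ -0.82431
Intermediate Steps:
d(H) = -485 - 374*H
W(85, 305)/(-356874) + d(517)/235227 = 85/(-356874) + (-485 - 374*517)/235227 = 85*(-1/356874) + (-485 - 193358)*(1/235227) = -85/356874 - 193843*1/235227 = -85/356874 - 193843/235227 = -7688613453/9327377822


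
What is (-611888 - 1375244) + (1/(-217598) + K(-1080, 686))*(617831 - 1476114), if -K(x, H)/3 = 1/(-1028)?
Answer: -222531217591993/111845372 ≈ -1.9896e+6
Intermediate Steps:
K(x, H) = 3/1028 (K(x, H) = -3/(-1028) = -3*(-1/1028) = 3/1028)
(-611888 - 1375244) + (1/(-217598) + K(-1080, 686))*(617831 - 1476114) = (-611888 - 1375244) + (1/(-217598) + 3/1028)*(617831 - 1476114) = -1987132 + (-1/217598 + 3/1028)*(-858283) = -1987132 + (325883/111845372)*(-858283) = -1987132 - 279699838889/111845372 = -222531217591993/111845372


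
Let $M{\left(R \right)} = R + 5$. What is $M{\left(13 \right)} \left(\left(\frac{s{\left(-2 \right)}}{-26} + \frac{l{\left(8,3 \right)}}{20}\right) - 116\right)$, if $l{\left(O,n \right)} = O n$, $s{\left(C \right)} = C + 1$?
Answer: $- \frac{134271}{65} \approx -2065.7$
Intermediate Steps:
$s{\left(C \right)} = 1 + C$
$M{\left(R \right)} = 5 + R$
$M{\left(13 \right)} \left(\left(\frac{s{\left(-2 \right)}}{-26} + \frac{l{\left(8,3 \right)}}{20}\right) - 116\right) = \left(5 + 13\right) \left(\left(\frac{1 - 2}{-26} + \frac{8 \cdot 3}{20}\right) - 116\right) = 18 \left(\left(\left(-1\right) \left(- \frac{1}{26}\right) + 24 \cdot \frac{1}{20}\right) - 116\right) = 18 \left(\left(\frac{1}{26} + \frac{6}{5}\right) - 116\right) = 18 \left(\frac{161}{130} - 116\right) = 18 \left(- \frac{14919}{130}\right) = - \frac{134271}{65}$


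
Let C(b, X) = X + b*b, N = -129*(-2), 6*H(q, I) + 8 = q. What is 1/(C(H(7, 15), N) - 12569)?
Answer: -36/443195 ≈ -8.1228e-5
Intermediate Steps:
H(q, I) = -4/3 + q/6
N = 258
C(b, X) = X + b²
1/(C(H(7, 15), N) - 12569) = 1/((258 + (-4/3 + (⅙)*7)²) - 12569) = 1/((258 + (-4/3 + 7/6)²) - 12569) = 1/((258 + (-⅙)²) - 12569) = 1/((258 + 1/36) - 12569) = 1/(9289/36 - 12569) = 1/(-443195/36) = -36/443195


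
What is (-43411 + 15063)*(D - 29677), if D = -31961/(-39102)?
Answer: 865656977378/1029 ≈ 8.4126e+8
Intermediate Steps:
D = 31961/39102 (D = -31961*(-1/39102) = 31961/39102 ≈ 0.81738)
(-43411 + 15063)*(D - 29677) = (-43411 + 15063)*(31961/39102 - 29677) = -28348*(-1160398093/39102) = 865656977378/1029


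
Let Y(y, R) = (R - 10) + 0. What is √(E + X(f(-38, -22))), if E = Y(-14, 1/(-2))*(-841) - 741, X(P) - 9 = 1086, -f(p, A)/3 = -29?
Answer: 3*√4082/2 ≈ 95.836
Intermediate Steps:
f(p, A) = 87 (f(p, A) = -3*(-29) = 87)
X(P) = 1095 (X(P) = 9 + 1086 = 1095)
Y(y, R) = -10 + R (Y(y, R) = (-10 + R) + 0 = -10 + R)
E = 16179/2 (E = (-10 + 1/(-2))*(-841) - 741 = (-10 - ½)*(-841) - 741 = -21/2*(-841) - 741 = 17661/2 - 741 = 16179/2 ≈ 8089.5)
√(E + X(f(-38, -22))) = √(16179/2 + 1095) = √(18369/2) = 3*√4082/2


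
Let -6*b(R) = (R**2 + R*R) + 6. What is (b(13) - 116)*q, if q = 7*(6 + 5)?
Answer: -40040/3 ≈ -13347.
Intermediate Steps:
b(R) = -1 - R**2/3 (b(R) = -((R**2 + R*R) + 6)/6 = -((R**2 + R**2) + 6)/6 = -(2*R**2 + 6)/6 = -(6 + 2*R**2)/6 = -1 - R**2/3)
q = 77 (q = 7*11 = 77)
(b(13) - 116)*q = ((-1 - 1/3*13**2) - 116)*77 = ((-1 - 1/3*169) - 116)*77 = ((-1 - 169/3) - 116)*77 = (-172/3 - 116)*77 = -520/3*77 = -40040/3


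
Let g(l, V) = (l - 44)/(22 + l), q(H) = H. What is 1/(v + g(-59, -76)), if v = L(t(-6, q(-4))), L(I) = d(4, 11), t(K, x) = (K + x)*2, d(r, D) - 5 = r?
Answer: 37/436 ≈ 0.084862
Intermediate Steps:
d(r, D) = 5 + r
t(K, x) = 2*K + 2*x
g(l, V) = (-44 + l)/(22 + l)
L(I) = 9 (L(I) = 5 + 4 = 9)
v = 9
1/(v + g(-59, -76)) = 1/(9 + (-44 - 59)/(22 - 59)) = 1/(9 - 103/(-37)) = 1/(9 - 1/37*(-103)) = 1/(9 + 103/37) = 1/(436/37) = 37/436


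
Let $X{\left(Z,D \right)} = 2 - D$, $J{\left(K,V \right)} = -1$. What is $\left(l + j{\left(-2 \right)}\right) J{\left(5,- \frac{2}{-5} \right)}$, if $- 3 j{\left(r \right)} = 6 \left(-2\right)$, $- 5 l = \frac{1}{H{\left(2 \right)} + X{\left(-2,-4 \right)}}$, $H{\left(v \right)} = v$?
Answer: $- \frac{159}{40} \approx -3.975$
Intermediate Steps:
$l = - \frac{1}{40}$ ($l = - \frac{1}{5 \left(2 + \left(2 - -4\right)\right)} = - \frac{1}{5 \left(2 + \left(2 + 4\right)\right)} = - \frac{1}{5 \left(2 + 6\right)} = - \frac{1}{5 \cdot 8} = \left(- \frac{1}{5}\right) \frac{1}{8} = - \frac{1}{40} \approx -0.025$)
$j{\left(r \right)} = 4$ ($j{\left(r \right)} = - \frac{6 \left(-2\right)}{3} = \left(- \frac{1}{3}\right) \left(-12\right) = 4$)
$\left(l + j{\left(-2 \right)}\right) J{\left(5,- \frac{2}{-5} \right)} = \left(- \frac{1}{40} + 4\right) \left(-1\right) = \frac{159}{40} \left(-1\right) = - \frac{159}{40}$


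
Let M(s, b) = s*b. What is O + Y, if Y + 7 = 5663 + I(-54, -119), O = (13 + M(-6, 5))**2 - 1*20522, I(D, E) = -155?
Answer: -14732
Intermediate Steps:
M(s, b) = b*s
O = -20233 (O = (13 + 5*(-6))**2 - 1*20522 = (13 - 30)**2 - 20522 = (-17)**2 - 20522 = 289 - 20522 = -20233)
Y = 5501 (Y = -7 + (5663 - 155) = -7 + 5508 = 5501)
O + Y = -20233 + 5501 = -14732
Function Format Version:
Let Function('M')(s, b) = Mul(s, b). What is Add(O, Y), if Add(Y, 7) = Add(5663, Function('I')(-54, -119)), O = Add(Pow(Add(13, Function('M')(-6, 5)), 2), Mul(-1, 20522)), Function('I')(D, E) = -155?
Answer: -14732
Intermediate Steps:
Function('M')(s, b) = Mul(b, s)
O = -20233 (O = Add(Pow(Add(13, Mul(5, -6)), 2), Mul(-1, 20522)) = Add(Pow(Add(13, -30), 2), -20522) = Add(Pow(-17, 2), -20522) = Add(289, -20522) = -20233)
Y = 5501 (Y = Add(-7, Add(5663, -155)) = Add(-7, 5508) = 5501)
Add(O, Y) = Add(-20233, 5501) = -14732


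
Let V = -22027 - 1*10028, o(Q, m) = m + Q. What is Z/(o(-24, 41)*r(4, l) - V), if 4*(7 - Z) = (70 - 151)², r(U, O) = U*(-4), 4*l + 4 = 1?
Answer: -6533/127132 ≈ -0.051388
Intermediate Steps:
l = -¾ (l = -1 + (¼)*1 = -1 + ¼ = -¾ ≈ -0.75000)
r(U, O) = -4*U
o(Q, m) = Q + m
V = -32055 (V = -22027 - 10028 = -32055)
Z = -6533/4 (Z = 7 - (70 - 151)²/4 = 7 - ¼*(-81)² = 7 - ¼*6561 = 7 - 6561/4 = -6533/4 ≈ -1633.3)
Z/(o(-24, 41)*r(4, l) - V) = -6533/(4*((-24 + 41)*(-4*4) - 1*(-32055))) = -6533/(4*(17*(-16) + 32055)) = -6533/(4*(-272 + 32055)) = -6533/4/31783 = -6533/4*1/31783 = -6533/127132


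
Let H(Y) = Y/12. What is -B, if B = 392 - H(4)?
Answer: -1175/3 ≈ -391.67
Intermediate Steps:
H(Y) = Y/12 (H(Y) = Y*(1/12) = Y/12)
B = 1175/3 (B = 392 - 4/12 = 392 - 1*⅓ = 392 - ⅓ = 1175/3 ≈ 391.67)
-B = -1*1175/3 = -1175/3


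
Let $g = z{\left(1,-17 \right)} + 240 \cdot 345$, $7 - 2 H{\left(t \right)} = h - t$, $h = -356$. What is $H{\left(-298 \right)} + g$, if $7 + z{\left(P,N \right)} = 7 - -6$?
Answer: $\frac{165677}{2} \approx 82839.0$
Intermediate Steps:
$z{\left(P,N \right)} = 6$ ($z{\left(P,N \right)} = -7 + \left(7 - -6\right) = -7 + \left(7 + 6\right) = -7 + 13 = 6$)
$H{\left(t \right)} = \frac{363}{2} + \frac{t}{2}$ ($H{\left(t \right)} = \frac{7}{2} - \frac{-356 - t}{2} = \frac{7}{2} + \left(178 + \frac{t}{2}\right) = \frac{363}{2} + \frac{t}{2}$)
$g = 82806$ ($g = 6 + 240 \cdot 345 = 6 + 82800 = 82806$)
$H{\left(-298 \right)} + g = \left(\frac{363}{2} + \frac{1}{2} \left(-298\right)\right) + 82806 = \left(\frac{363}{2} - 149\right) + 82806 = \frac{65}{2} + 82806 = \frac{165677}{2}$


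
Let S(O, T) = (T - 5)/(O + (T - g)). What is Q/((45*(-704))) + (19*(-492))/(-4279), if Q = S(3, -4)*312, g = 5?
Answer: 742783/342320 ≈ 2.1698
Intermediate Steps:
S(O, T) = (-5 + T)/(-5 + O + T) (S(O, T) = (T - 5)/(O + (T - 1*5)) = (-5 + T)/(O + (T - 5)) = (-5 + T)/(O + (-5 + T)) = (-5 + T)/(-5 + O + T))
Q = 468 (Q = ((-5 - 4)/(-5 + 3 - 4))*312 = (-9/(-6))*312 = -1/6*(-9)*312 = (3/2)*312 = 468)
Q/((45*(-704))) + (19*(-492))/(-4279) = 468/((45*(-704))) + (19*(-492))/(-4279) = 468/(-31680) - 9348*(-1/4279) = 468*(-1/31680) + 9348/4279 = -13/880 + 9348/4279 = 742783/342320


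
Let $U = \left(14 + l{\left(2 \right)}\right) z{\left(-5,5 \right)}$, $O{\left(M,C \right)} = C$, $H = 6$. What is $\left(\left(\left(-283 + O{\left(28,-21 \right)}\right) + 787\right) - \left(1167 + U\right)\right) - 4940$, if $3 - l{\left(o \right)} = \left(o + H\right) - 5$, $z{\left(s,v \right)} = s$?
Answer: $-5554$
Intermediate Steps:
$l{\left(o \right)} = 2 - o$ ($l{\left(o \right)} = 3 - \left(\left(o + 6\right) - 5\right) = 3 - \left(\left(6 + o\right) - 5\right) = 3 - \left(1 + o\right) = 2 - o$)
$U = -70$ ($U = \left(14 + \left(2 - 2\right)\right) \left(-5\right) = \left(14 + 0\right) \left(-5\right) = 14 \left(-5\right) = -70$)
$\left(\left(\left(-283 + O{\left(28,-21 \right)}\right) + 787\right) - \left(1167 + U\right)\right) - 4940 = \left(\left(\left(-283 - 21\right) + 787\right) - \left(1167 - 70\right)\right) - 4940 = \left(\left(-304 + 787\right) - 1097\right) - 4940 = \left(483 - 1097\right) - 4940 = -614 - 4940 = -5554$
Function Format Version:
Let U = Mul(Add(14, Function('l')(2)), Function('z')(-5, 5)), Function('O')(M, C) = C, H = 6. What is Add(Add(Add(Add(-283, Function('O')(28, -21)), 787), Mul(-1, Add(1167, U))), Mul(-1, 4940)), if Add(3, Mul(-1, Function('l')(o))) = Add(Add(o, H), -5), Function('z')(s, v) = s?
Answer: -5554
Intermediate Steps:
Function('l')(o) = Add(2, Mul(-1, o)) (Function('l')(o) = Add(3, Mul(-1, Add(Add(o, 6), -5))) = Add(3, Mul(-1, Add(Add(6, o), -5))) = Add(3, Mul(-1, Add(1, o))) = Add(3, Add(-1, Mul(-1, o))) = Add(2, Mul(-1, o)))
U = -70 (U = Mul(Add(14, Add(2, Mul(-1, 2))), -5) = Mul(Add(14, Add(2, -2)), -5) = Mul(Add(14, 0), -5) = Mul(14, -5) = -70)
Add(Add(Add(Add(-283, Function('O')(28, -21)), 787), Mul(-1, Add(1167, U))), Mul(-1, 4940)) = Add(Add(Add(Add(-283, -21), 787), Mul(-1, Add(1167, -70))), Mul(-1, 4940)) = Add(Add(Add(-304, 787), Mul(-1, 1097)), -4940) = Add(Add(483, -1097), -4940) = Add(-614, -4940) = -5554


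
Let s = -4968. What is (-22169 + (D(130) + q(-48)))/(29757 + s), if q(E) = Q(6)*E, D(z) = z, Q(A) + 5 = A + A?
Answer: -22375/24789 ≈ -0.90262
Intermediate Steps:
Q(A) = -5 + 2*A (Q(A) = -5 + (A + A) = -5 + 2*A)
q(E) = 7*E (q(E) = (-5 + 2*6)*E = (-5 + 12)*E = 7*E)
(-22169 + (D(130) + q(-48)))/(29757 + s) = (-22169 + (130 + 7*(-48)))/(29757 - 4968) = (-22169 + (130 - 336))/24789 = (-22169 - 206)*(1/24789) = -22375*1/24789 = -22375/24789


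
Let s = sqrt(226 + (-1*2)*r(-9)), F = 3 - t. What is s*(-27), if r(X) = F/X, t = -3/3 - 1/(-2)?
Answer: -9*sqrt(2041) ≈ -406.60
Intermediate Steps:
t = -1/2 (t = -3*1/3 - 1*(-1/2) = -1 + 1/2 = -1/2 ≈ -0.50000)
F = 7/2 (F = 3 - 1*(-1/2) = 3 + 1/2 = 7/2 ≈ 3.5000)
r(X) = 7/(2*X)
s = sqrt(2041)/3 (s = sqrt(226 + (-1*2)*((7/2)/(-9))) = sqrt(226 - 7*(-1)/9) = sqrt(226 - 2*(-7/18)) = sqrt(226 + 7/9) = sqrt(2041/9) = sqrt(2041)/3 ≈ 15.059)
s*(-27) = (sqrt(2041)/3)*(-27) = -9*sqrt(2041)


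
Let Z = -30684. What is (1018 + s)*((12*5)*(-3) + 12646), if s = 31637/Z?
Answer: 194498739275/15342 ≈ 1.2678e+7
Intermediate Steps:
s = -31637/30684 (s = 31637/(-30684) = 31637*(-1/30684) = -31637/30684 ≈ -1.0311)
(1018 + s)*((12*5)*(-3) + 12646) = (1018 - 31637/30684)*((12*5)*(-3) + 12646) = 31204675*(60*(-3) + 12646)/30684 = 31204675*(-180 + 12646)/30684 = (31204675/30684)*12466 = 194498739275/15342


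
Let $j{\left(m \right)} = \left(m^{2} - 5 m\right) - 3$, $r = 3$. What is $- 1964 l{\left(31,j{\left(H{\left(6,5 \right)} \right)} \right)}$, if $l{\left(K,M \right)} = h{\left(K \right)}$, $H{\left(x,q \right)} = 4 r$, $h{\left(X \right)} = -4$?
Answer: $7856$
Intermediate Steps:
$H{\left(x,q \right)} = 12$ ($H{\left(x,q \right)} = 4 \cdot 3 = 12$)
$j{\left(m \right)} = -3 + m^{2} - 5 m$
$l{\left(K,M \right)} = -4$
$- 1964 l{\left(31,j{\left(H{\left(6,5 \right)} \right)} \right)} = \left(-1964\right) \left(-4\right) = 7856$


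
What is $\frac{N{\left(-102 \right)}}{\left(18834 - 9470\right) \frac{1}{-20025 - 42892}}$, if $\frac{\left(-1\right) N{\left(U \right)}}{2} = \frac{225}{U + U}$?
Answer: $- \frac{277575}{18728} \approx -14.821$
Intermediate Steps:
$N{\left(U \right)} = - \frac{225}{U}$ ($N{\left(U \right)} = - 2 \frac{225}{U + U} = - 2 \frac{225}{2 U} = - \frac{225}{U}$)
$\frac{N{\left(-102 \right)}}{\left(18834 - 9470\right) \frac{1}{-20025 - 42892}} = \frac{\left(-225\right) \frac{1}{-102}}{\left(18834 - 9470\right) \frac{1}{-20025 - 42892}} = \frac{\left(-225\right) \left(- \frac{1}{102}\right)}{9364 \frac{1}{-62917}} = \frac{75}{34 \cdot 9364 \left(- \frac{1}{62917}\right)} = \frac{75}{34 \left(- \frac{9364}{62917}\right)} = \frac{75}{34} \left(- \frac{62917}{9364}\right) = - \frac{277575}{18728}$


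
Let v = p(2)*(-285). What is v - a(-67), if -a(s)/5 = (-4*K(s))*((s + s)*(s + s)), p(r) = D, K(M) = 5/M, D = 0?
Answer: 26800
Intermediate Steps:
p(r) = 0
a(s) = 400*s (a(s) = -5*(-20/s)*(s + s)*(s + s) = -5*(-20/s)*(2*s)*(2*s) = -5*(-20/s)*4*s**2 = -(-400)*s = 400*s)
v = 0 (v = 0*(-285) = 0)
v - a(-67) = 0 - 400*(-67) = 0 - 1*(-26800) = 0 + 26800 = 26800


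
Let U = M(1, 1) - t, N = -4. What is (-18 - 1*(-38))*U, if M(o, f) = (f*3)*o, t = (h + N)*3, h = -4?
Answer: 540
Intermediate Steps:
t = -24 (t = (-4 - 4)*3 = -8*3 = -24)
M(o, f) = 3*f*o (M(o, f) = (3*f)*o = 3*f*o)
U = 27 (U = 3*1*1 - 1*(-24) = 3 + 24 = 27)
(-18 - 1*(-38))*U = (-18 - 1*(-38))*27 = (-18 + 38)*27 = 20*27 = 540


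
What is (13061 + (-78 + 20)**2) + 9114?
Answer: 25539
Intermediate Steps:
(13061 + (-78 + 20)**2) + 9114 = (13061 + (-58)**2) + 9114 = (13061 + 3364) + 9114 = 16425 + 9114 = 25539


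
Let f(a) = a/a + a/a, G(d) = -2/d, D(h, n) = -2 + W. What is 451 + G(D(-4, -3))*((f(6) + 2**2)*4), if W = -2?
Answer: 463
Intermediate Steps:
D(h, n) = -4 (D(h, n) = -2 - 2 = -4)
f(a) = 2 (f(a) = 1 + 1 = 2)
451 + G(D(-4, -3))*((f(6) + 2**2)*4) = 451 + (-2/(-4))*((2 + 2**2)*4) = 451 + (-2*(-1/4))*((2 + 4)*4) = 451 + (6*4)/2 = 451 + (1/2)*24 = 451 + 12 = 463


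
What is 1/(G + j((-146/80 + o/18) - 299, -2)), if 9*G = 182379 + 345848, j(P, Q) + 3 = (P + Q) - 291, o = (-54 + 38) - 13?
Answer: 360/20913643 ≈ 1.7214e-5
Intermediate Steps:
o = -29 (o = -16 - 13 = -29)
j(P, Q) = -294 + P + Q (j(P, Q) = -3 + ((P + Q) - 291) = -3 + (-291 + P + Q) = -294 + P + Q)
G = 528227/9 (G = (182379 + 345848)/9 = (1/9)*528227 = 528227/9 ≈ 58692.)
1/(G + j((-146/80 + o/18) - 299, -2)) = 1/(528227/9 + (-294 + ((-146/80 - 29/18) - 299) - 2)) = 1/(528227/9 + (-294 + ((-146*1/80 - 29*1/18) - 299) - 2)) = 1/(528227/9 + (-294 + ((-73/40 - 29/18) - 299) - 2)) = 1/(528227/9 + (-294 + (-1237/360 - 299) - 2)) = 1/(528227/9 + (-294 - 108877/360 - 2)) = 1/(528227/9 - 215437/360) = 1/(20913643/360) = 360/20913643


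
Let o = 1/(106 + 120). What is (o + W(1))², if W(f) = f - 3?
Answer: 203401/51076 ≈ 3.9823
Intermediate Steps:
W(f) = -3 + f
o = 1/226 ≈ 0.0044248
(o + W(1))² = (1/226 + (-3 + 1))² = (1/226 - 2)² = (-451/226)² = 203401/51076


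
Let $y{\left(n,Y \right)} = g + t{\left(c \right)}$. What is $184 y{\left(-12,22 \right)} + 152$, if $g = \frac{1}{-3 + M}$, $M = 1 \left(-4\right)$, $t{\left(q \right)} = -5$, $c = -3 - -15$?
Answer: $- \frac{5560}{7} \approx -794.29$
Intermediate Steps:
$c = 12$ ($c = -3 + 15 = 12$)
$M = -4$
$g = - \frac{1}{7}$ ($g = \frac{1}{-3 - 4} = \frac{1}{-7} = - \frac{1}{7} \approx -0.14286$)
$y{\left(n,Y \right)} = - \frac{36}{7}$ ($y{\left(n,Y \right)} = - \frac{1}{7} - 5 = - \frac{36}{7}$)
$184 y{\left(-12,22 \right)} + 152 = 184 \left(- \frac{36}{7}\right) + 152 = - \frac{6624}{7} + 152 = - \frac{5560}{7}$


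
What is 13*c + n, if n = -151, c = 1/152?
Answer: -22939/152 ≈ -150.91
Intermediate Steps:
c = 1/152 ≈ 0.0065789
13*c + n = 13*(1/152) - 151 = 13/152 - 151 = -22939/152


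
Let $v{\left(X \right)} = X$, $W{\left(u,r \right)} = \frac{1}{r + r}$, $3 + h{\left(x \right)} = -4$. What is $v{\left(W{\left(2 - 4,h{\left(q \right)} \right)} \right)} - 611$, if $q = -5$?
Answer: $- \frac{8555}{14} \approx -611.07$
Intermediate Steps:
$h{\left(x \right)} = -7$ ($h{\left(x \right)} = -3 - 4 = -7$)
$W{\left(u,r \right)} = \frac{1}{2 r}$
$v{\left(W{\left(2 - 4,h{\left(q \right)} \right)} \right)} - 611 = \frac{1}{2 \left(-7\right)} - 611 = \frac{1}{2} \left(- \frac{1}{7}\right) - 611 = - \frac{1}{14} - 611 = - \frac{8555}{14}$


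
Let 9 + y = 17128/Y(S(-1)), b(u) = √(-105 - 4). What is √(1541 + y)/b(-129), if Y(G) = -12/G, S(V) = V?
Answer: -I*√2903106/327 ≈ -5.2105*I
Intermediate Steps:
b(u) = I*√109 (b(u) = √(-109) = I*√109)
y = 4255/3 (y = -9 + 17128/((-12/(-1))) = -9 + 17128/((-12*(-1))) = -9 + 17128/12 = -9 + 17128*(1/12) = -9 + 4282/3 = 4255/3 ≈ 1418.3)
√(1541 + y)/b(-129) = √(1541 + 4255/3)/((I*√109)) = √(8878/3)*(-I*√109/109) = (√26634/3)*(-I*√109/109) = -I*√2903106/327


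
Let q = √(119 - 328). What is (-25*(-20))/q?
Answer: -500*I*√209/209 ≈ -34.586*I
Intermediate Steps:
q = I*√209 (q = √(-209) = I*√209 ≈ 14.457*I)
(-25*(-20))/q = (-25*(-20))/((I*√209)) = 500*(-I*√209/209) = -500*I*√209/209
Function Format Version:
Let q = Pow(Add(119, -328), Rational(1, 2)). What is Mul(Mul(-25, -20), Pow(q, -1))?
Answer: Mul(Rational(-500, 209), I, Pow(209, Rational(1, 2))) ≈ Mul(-34.586, I)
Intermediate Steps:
q = Mul(I, Pow(209, Rational(1, 2))) (q = Pow(-209, Rational(1, 2)) = Mul(I, Pow(209, Rational(1, 2))) ≈ Mul(14.457, I))
Mul(Mul(-25, -20), Pow(q, -1)) = Mul(Mul(-25, -20), Pow(Mul(I, Pow(209, Rational(1, 2))), -1)) = Mul(500, Mul(Rational(-1, 209), I, Pow(209, Rational(1, 2)))) = Mul(Rational(-500, 209), I, Pow(209, Rational(1, 2)))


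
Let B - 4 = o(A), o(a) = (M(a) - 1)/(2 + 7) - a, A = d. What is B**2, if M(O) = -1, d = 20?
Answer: 21316/81 ≈ 263.16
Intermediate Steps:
A = 20
o(a) = -2/9 - a (o(a) = (-1 - 1)/(2 + 7) - a = -2/9 - a)
B = -146/9 (B = 4 + (-2/9 - 1*20) = 4 + (-2/9 - 20) = 4 - 182/9 = -146/9 ≈ -16.222)
B**2 = (-146/9)**2 = 21316/81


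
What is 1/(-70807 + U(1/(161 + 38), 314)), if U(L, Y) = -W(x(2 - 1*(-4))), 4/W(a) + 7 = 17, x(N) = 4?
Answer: -5/354037 ≈ -1.4123e-5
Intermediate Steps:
W(a) = ⅖ (W(a) = 4/(-7 + 17) = 4/10 = 4*(⅒) = ⅖)
U(L, Y) = -⅖ (U(L, Y) = -1*⅖ = -⅖)
1/(-70807 + U(1/(161 + 38), 314)) = 1/(-70807 - ⅖) = 1/(-354037/5) = -5/354037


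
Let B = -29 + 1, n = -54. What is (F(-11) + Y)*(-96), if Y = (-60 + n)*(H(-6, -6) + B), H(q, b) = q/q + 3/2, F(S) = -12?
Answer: -277920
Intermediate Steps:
B = -28
H(q, b) = 5/2 (H(q, b) = 1 + 3*(½) = 1 + 3/2 = 5/2)
Y = 2907 (Y = (-60 - 54)*(5/2 - 28) = -114*(-51/2) = 2907)
(F(-11) + Y)*(-96) = (-12 + 2907)*(-96) = 2895*(-96) = -277920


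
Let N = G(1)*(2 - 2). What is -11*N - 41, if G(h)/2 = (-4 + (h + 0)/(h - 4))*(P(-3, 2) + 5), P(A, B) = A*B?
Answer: -41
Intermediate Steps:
G(h) = 8 - 2*h/(-4 + h) (G(h) = 2*((-4 + (h + 0)/(h - 4))*(-3*2 + 5)) = 2*((-4 + h/(-4 + h))*(-6 + 5)) = 2*((-4 + h/(-4 + h))*(-1)) = 2*(4 - h/(-4 + h)) = 8 - 2*h/(-4 + h))
N = 0 (N = (2*(-16 + 3*1)/(-4 + 1))*(2 - 2) = (2*(-16 + 3)/(-3))*0 = (2*(-1/3)*(-13))*0 = (26/3)*0 = 0)
-11*N - 41 = -11*0 - 41 = 0 - 41 = -41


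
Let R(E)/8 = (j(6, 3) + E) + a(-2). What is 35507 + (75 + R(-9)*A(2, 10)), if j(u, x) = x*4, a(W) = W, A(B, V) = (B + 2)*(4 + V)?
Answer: 36030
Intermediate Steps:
A(B, V) = (2 + B)*(4 + V)
j(u, x) = 4*x
R(E) = 80 + 8*E (R(E) = 8*((4*3 + E) - 2) = 8*((12 + E) - 2) = 8*(10 + E) = 80 + 8*E)
35507 + (75 + R(-9)*A(2, 10)) = 35507 + (75 + (80 + 8*(-9))*(8 + 2*10 + 4*2 + 2*10)) = 35507 + (75 + (80 - 72)*(8 + 20 + 8 + 20)) = 35507 + (75 + 8*56) = 35507 + (75 + 448) = 35507 + 523 = 36030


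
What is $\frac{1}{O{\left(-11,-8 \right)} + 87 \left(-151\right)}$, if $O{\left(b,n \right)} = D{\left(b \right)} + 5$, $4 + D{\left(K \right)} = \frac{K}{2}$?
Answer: $- \frac{2}{26283} \approx -7.6095 \cdot 10^{-5}$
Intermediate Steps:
$D{\left(K \right)} = -4 + \frac{K}{2}$
$O{\left(b,n \right)} = 1 + \frac{b}{2}$ ($O{\left(b,n \right)} = \left(-4 + \frac{b}{2}\right) + 5 = 1 + \frac{b}{2}$)
$\frac{1}{O{\left(-11,-8 \right)} + 87 \left(-151\right)} = \frac{1}{\left(1 + \frac{1}{2} \left(-11\right)\right) + 87 \left(-151\right)} = \frac{1}{\left(1 - \frac{11}{2}\right) - 13137} = \frac{1}{- \frac{9}{2} - 13137} = \frac{1}{- \frac{26283}{2}} = - \frac{2}{26283}$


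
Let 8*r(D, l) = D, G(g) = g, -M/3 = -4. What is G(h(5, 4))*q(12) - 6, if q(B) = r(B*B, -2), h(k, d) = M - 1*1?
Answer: 192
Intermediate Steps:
M = 12 (M = -3*(-4) = 12)
h(k, d) = 11 (h(k, d) = 12 - 1*1 = 12 - 1 = 11)
r(D, l) = D/8
q(B) = B**2/8 (q(B) = (B*B)/8 = B**2/8)
G(h(5, 4))*q(12) - 6 = 11*((1/8)*12**2) - 6 = 11*((1/8)*144) - 6 = 11*18 - 6 = 198 - 6 = 192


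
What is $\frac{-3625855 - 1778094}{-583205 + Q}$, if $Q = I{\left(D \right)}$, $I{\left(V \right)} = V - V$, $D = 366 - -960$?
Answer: $\frac{5403949}{583205} \approx 9.2659$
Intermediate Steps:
$D = 1326$ ($D = 366 + 960 = 1326$)
$I{\left(V \right)} = 0$
$Q = 0$
$\frac{-3625855 - 1778094}{-583205 + Q} = \frac{-3625855 - 1778094}{-583205 + 0} = - \frac{5403949}{-583205} = \left(-5403949\right) \left(- \frac{1}{583205}\right) = \frac{5403949}{583205}$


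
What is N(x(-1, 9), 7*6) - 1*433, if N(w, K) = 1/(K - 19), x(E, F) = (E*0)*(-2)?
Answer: -9958/23 ≈ -432.96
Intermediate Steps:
x(E, F) = 0 (x(E, F) = 0*(-2) = 0)
N(w, K) = 1/(-19 + K)
N(x(-1, 9), 7*6) - 1*433 = 1/(-19 + 7*6) - 1*433 = 1/(-19 + 42) - 433 = 1/23 - 433 = -9958/23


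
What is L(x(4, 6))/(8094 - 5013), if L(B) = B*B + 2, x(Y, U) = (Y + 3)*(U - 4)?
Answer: 66/1027 ≈ 0.064265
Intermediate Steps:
x(Y, U) = (-4 + U)*(3 + Y) (x(Y, U) = (3 + Y)*(-4 + U) = (-4 + U)*(3 + Y))
L(B) = 2 + B**2 (L(B) = B**2 + 2 = 2 + B**2)
L(x(4, 6))/(8094 - 5013) = (2 + (-12 - 4*4 + 3*6 + 6*4)**2)/(8094 - 5013) = (2 + (-12 - 16 + 18 + 24)**2)/3081 = (2 + 14**2)/3081 = (2 + 196)/3081 = (1/3081)*198 = 66/1027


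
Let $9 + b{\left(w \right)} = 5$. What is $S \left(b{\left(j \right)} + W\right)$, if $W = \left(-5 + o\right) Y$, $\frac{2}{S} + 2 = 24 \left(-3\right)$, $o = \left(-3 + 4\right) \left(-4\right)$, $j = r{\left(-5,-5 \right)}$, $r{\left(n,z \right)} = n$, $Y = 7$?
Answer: $\frac{67}{37} \approx 1.8108$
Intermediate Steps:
$j = -5$
$o = -4$ ($o = 1 \left(-4\right) = -4$)
$b{\left(w \right)} = -4$ ($b{\left(w \right)} = -9 + 5 = -4$)
$S = - \frac{1}{37}$ ($S = \frac{2}{-2 + 24 \left(-3\right)} = \frac{2}{-2 - 72} = \frac{2}{-74} = 2 \left(- \frac{1}{74}\right) = - \frac{1}{37} \approx -0.027027$)
$W = -63$ ($W = \left(-5 - 4\right) 7 = \left(-9\right) 7 = -63$)
$S \left(b{\left(j \right)} + W\right) = - \frac{-4 - 63}{37} = \left(- \frac{1}{37}\right) \left(-67\right) = \frac{67}{37}$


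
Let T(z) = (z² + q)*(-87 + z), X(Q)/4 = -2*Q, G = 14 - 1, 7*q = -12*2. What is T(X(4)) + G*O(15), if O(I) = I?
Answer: -121253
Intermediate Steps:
q = -24/7 (q = (-12*2)/7 = (⅐)*(-24) = -24/7 ≈ -3.4286)
G = 13
X(Q) = -8*Q (X(Q) = 4*(-2*Q) = -8*Q)
T(z) = (-87 + z)*(-24/7 + z²) (T(z) = (z² - 24/7)*(-87 + z) = (-24/7 + z²)*(-87 + z) = (-87 + z)*(-24/7 + z²))
T(X(4)) + G*O(15) = (2088/7 + (-8*4)³ - 87*(-8*4)² - (-192)*4/7) + 13*15 = (2088/7 + (-32)³ - 87*(-32)² - 24/7*(-32)) + 195 = (2088/7 - 32768 - 87*1024 + 768/7) + 195 = (2088/7 - 32768 - 89088 + 768/7) + 195 = -121448 + 195 = -121253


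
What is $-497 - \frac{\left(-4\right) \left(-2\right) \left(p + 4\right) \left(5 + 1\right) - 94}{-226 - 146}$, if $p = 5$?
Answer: $- \frac{92273}{186} \approx -496.09$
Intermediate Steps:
$-497 - \frac{\left(-4\right) \left(-2\right) \left(p + 4\right) \left(5 + 1\right) - 94}{-226 - 146} = -497 - \frac{\left(-4\right) \left(-2\right) \left(5 + 4\right) \left(5 + 1\right) - 94}{-226 - 146} = -497 - \frac{8 \cdot 9 \cdot 6 - 94}{-372} = -497 - \left(8 \cdot 54 - 94\right) \left(- \frac{1}{372}\right) = -497 - \left(432 - 94\right) \left(- \frac{1}{372}\right) = -497 - 338 \left(- \frac{1}{372}\right) = -497 - - \frac{169}{186} = -497 + \frac{169}{186} = - \frac{92273}{186}$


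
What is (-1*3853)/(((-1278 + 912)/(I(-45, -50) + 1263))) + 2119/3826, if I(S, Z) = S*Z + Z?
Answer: 12762715042/350079 ≈ 36457.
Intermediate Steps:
I(S, Z) = Z + S*Z
(-1*3853)/(((-1278 + 912)/(I(-45, -50) + 1263))) + 2119/3826 = (-1*3853)/(((-1278 + 912)/(-50*(1 - 45) + 1263))) + 2119/3826 = -3853/((-366/(-50*(-44) + 1263))) + 2119*(1/3826) = -3853/((-366/(2200 + 1263))) + 2119/3826 = -3853/((-366/3463)) + 2119/3826 = -3853/((-366*1/3463)) + 2119/3826 = -3853/(-366/3463) + 2119/3826 = -3853*(-3463/366) + 2119/3826 = 13342939/366 + 2119/3826 = 12762715042/350079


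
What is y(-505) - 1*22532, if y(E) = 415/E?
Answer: -2275815/101 ≈ -22533.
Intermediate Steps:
y(-505) - 1*22532 = 415/(-505) - 1*22532 = 415*(-1/505) - 22532 = -83/101 - 22532 = -2275815/101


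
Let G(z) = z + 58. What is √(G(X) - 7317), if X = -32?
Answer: I*√7291 ≈ 85.387*I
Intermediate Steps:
G(z) = 58 + z
√(G(X) - 7317) = √((58 - 32) - 7317) = √(26 - 7317) = √(-7291) = I*√7291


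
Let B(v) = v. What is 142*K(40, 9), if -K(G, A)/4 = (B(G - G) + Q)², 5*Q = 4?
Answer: -9088/25 ≈ -363.52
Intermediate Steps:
Q = ⅘ (Q = (⅕)*4 = ⅘ ≈ 0.80000)
K(G, A) = -64/25 (K(G, A) = -4*((G - G) + ⅘)² = -4*(0 + ⅘)² = -4*(⅘)² = -4*16/25 = -64/25)
142*K(40, 9) = 142*(-64/25) = -9088/25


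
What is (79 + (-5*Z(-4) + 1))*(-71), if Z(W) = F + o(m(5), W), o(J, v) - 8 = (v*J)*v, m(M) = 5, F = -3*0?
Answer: 25560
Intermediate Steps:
F = 0
o(J, v) = 8 + J*v² (o(J, v) = 8 + (v*J)*v = 8 + (J*v)*v = 8 + J*v²)
Z(W) = 8 + 5*W² (Z(W) = 0 + (8 + 5*W²) = 8 + 5*W²)
(79 + (-5*Z(-4) + 1))*(-71) = (79 + (-5*(8 + 5*(-4)²) + 1))*(-71) = (79 + (-5*(8 + 5*16) + 1))*(-71) = (79 + (-5*(8 + 80) + 1))*(-71) = (79 + (-5*88 + 1))*(-71) = (79 + (-440 + 1))*(-71) = (79 - 439)*(-71) = -360*(-71) = 25560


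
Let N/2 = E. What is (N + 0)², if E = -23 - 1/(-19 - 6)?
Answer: 1317904/625 ≈ 2108.6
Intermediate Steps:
E = -574/25 (E = -23 - 1/(-25) = -23 - 1*(-1/25) = -23 + 1/25 = -574/25 ≈ -22.960)
N = -1148/25 (N = 2*(-574/25) = -1148/25 ≈ -45.920)
(N + 0)² = (-1148/25 + 0)² = (-1148/25)² = 1317904/625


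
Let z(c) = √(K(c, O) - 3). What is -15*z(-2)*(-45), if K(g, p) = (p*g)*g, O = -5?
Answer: 675*I*√23 ≈ 3237.2*I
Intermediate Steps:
K(g, p) = p*g² (K(g, p) = (g*p)*g = p*g²)
z(c) = √(-3 - 5*c²) (z(c) = √(-5*c² - 3) = √(-3 - 5*c²))
-15*z(-2)*(-45) = -15*√(-3 - 5*(-2)²)*(-45) = -15*√(-3 - 5*4)*(-45) = -15*√(-3 - 20)*(-45) = -15*I*√23*(-45) = 675*I*√23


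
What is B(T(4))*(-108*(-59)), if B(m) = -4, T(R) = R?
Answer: -25488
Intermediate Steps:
B(T(4))*(-108*(-59)) = -(-432)*(-59) = -4*6372 = -25488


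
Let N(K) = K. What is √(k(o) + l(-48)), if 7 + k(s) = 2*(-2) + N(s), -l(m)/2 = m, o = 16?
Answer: √101 ≈ 10.050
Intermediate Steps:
l(m) = -2*m
k(s) = -11 + s (k(s) = -7 + (2*(-2) + s) = -7 + (-4 + s) = -11 + s)
√(k(o) + l(-48)) = √((-11 + 16) - 2*(-48)) = √(5 + 96) = √101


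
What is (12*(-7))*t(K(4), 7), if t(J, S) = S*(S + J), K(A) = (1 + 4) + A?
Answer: -9408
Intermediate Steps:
K(A) = 5 + A
t(J, S) = S*(J + S)
(12*(-7))*t(K(4), 7) = (12*(-7))*(7*((5 + 4) + 7)) = -588*(9 + 7) = -588*16 = -84*112 = -9408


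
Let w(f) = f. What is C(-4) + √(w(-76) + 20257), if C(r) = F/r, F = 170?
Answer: -85/2 + 31*√21 ≈ 99.560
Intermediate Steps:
C(r) = 170/r
C(-4) + √(w(-76) + 20257) = 170/(-4) + √(-76 + 20257) = 170*(-¼) + √20181 = -85/2 + 31*√21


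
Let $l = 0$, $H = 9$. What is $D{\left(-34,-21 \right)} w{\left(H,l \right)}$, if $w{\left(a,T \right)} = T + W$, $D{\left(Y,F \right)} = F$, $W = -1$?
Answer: $21$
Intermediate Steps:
$w{\left(a,T \right)} = -1 + T$ ($w{\left(a,T \right)} = T - 1 = -1 + T$)
$D{\left(-34,-21 \right)} w{\left(H,l \right)} = - 21 \left(-1 + 0\right) = \left(-21\right) \left(-1\right) = 21$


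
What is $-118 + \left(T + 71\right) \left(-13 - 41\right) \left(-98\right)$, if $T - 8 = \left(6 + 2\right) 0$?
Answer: $417950$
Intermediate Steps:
$T = 8$ ($T = 8 + \left(6 + 2\right) 0 = 8 + 8 \cdot 0 = 8 + 0 = 8$)
$-118 + \left(T + 71\right) \left(-13 - 41\right) \left(-98\right) = -118 + \left(8 + 71\right) \left(-13 - 41\right) \left(-98\right) = -118 + 79 \left(-54\right) \left(-98\right) = -118 - -418068 = -118 + 418068 = 417950$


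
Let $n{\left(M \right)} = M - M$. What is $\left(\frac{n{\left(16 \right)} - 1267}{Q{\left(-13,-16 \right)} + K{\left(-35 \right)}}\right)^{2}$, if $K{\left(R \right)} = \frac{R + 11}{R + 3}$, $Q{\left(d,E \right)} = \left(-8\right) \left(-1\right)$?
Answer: $\frac{524176}{25} \approx 20967.0$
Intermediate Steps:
$Q{\left(d,E \right)} = 8$
$n{\left(M \right)} = 0$
$K{\left(R \right)} = \frac{11 + R}{3 + R}$
$\left(\frac{n{\left(16 \right)} - 1267}{Q{\left(-13,-16 \right)} + K{\left(-35 \right)}}\right)^{2} = \left(\frac{0 - 1267}{8 + \frac{11 - 35}{3 - 35}}\right)^{2} = \left(- \frac{1267}{8 + \frac{1}{-32} \left(-24\right)}\right)^{2} = \left(- \frac{1267}{8 - - \frac{3}{4}}\right)^{2} = \left(- \frac{1267}{8 + \frac{3}{4}}\right)^{2} = \left(- \frac{1267}{\frac{35}{4}}\right)^{2} = \left(\left(-1267\right) \frac{4}{35}\right)^{2} = \left(- \frac{724}{5}\right)^{2} = \frac{524176}{25}$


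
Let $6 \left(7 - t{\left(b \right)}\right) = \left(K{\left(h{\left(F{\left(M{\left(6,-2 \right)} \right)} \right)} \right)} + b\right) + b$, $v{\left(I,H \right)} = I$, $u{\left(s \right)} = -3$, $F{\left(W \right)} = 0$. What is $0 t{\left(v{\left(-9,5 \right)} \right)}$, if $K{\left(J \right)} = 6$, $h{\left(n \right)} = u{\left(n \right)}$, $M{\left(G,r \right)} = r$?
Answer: $0$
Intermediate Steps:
$h{\left(n \right)} = -3$
$t{\left(b \right)} = 6 - \frac{b}{3}$ ($t{\left(b \right)} = 7 - \frac{\left(6 + b\right) + b}{6} = 7 - \frac{6 + 2 b}{6} = 7 - \left(1 + \frac{b}{3}\right) = 6 - \frac{b}{3}$)
$0 t{\left(v{\left(-9,5 \right)} \right)} = 0 \left(6 - -3\right) = 0 \left(6 + 3\right) = 0 \cdot 9 = 0$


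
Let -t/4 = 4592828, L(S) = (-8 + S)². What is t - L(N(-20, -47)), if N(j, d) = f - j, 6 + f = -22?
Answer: -18371568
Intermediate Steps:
f = -28 (f = -6 - 22 = -28)
N(j, d) = -28 - j
t = -18371312 (t = -4*4592828 = -18371312)
t - L(N(-20, -47)) = -18371312 - (-8 + (-28 - 1*(-20)))² = -18371312 - (-8 + (-28 + 20))² = -18371312 - (-8 - 8)² = -18371312 - 1*(-16)² = -18371312 - 1*256 = -18371312 - 256 = -18371568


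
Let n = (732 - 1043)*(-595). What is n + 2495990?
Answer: 2681035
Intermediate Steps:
n = 185045 (n = -311*(-595) = 185045)
n + 2495990 = 185045 + 2495990 = 2681035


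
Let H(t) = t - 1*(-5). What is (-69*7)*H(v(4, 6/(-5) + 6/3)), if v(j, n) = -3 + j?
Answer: -2898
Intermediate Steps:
H(t) = 5 + t (H(t) = t + 5 = 5 + t)
(-69*7)*H(v(4, 6/(-5) + 6/3)) = (-69*7)*(5 + (-3 + 4)) = -483*(5 + 1) = -483*6 = -2898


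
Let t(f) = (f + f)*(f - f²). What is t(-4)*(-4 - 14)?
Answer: -2880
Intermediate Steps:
t(f) = 2*f*(f - f²) (t(f) = (2*f)*(f - f²) = 2*f*(f - f²))
t(-4)*(-4 - 14) = (2*(-4)²*(1 - 1*(-4)))*(-4 - 14) = (2*16*(1 + 4))*(-18) = (2*16*5)*(-18) = 160*(-18) = -2880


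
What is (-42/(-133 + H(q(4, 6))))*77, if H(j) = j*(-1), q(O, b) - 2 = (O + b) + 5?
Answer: 539/25 ≈ 21.560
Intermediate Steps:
q(O, b) = 7 + O + b (q(O, b) = 2 + ((O + b) + 5) = 2 + (5 + O + b) = 7 + O + b)
H(j) = -j
(-42/(-133 + H(q(4, 6))))*77 = (-42/(-133 - (7 + 4 + 6)))*77 = (-42/(-133 - 1*17))*77 = (-42/(-133 - 17))*77 = (-42/(-150))*77 = -1/150*(-42)*77 = (7/25)*77 = 539/25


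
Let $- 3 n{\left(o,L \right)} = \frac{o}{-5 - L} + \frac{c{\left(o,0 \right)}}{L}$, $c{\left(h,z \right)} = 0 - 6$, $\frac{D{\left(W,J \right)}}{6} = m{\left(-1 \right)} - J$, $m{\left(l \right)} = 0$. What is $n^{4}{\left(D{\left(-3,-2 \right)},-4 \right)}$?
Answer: $\frac{2401}{16} \approx 150.06$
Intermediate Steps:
$D{\left(W,J \right)} = - 6 J$ ($D{\left(W,J \right)} = 6 \left(0 - J\right) = 6 \left(- J\right) = - 6 J$)
$c{\left(h,z \right)} = -6$ ($c{\left(h,z \right)} = 0 - 6 = -6$)
$n{\left(o,L \right)} = \frac{2}{L} - \frac{o}{3 \left(-5 - L\right)}$ ($n{\left(o,L \right)} = - \frac{\frac{o}{-5 - L} - \frac{6}{L}}{3} = - \frac{- \frac{6}{L} + \frac{o}{-5 - L}}{3} = \frac{2}{L} - \frac{o}{3 \left(-5 - L\right)}$)
$n^{4}{\left(D{\left(-3,-2 \right)},-4 \right)} = \left(\frac{30 + 6 \left(-4\right) - 4 \left(\left(-6\right) \left(-2\right)\right)}{3 \left(-4\right) \left(5 - 4\right)}\right)^{4} = \left(\frac{1}{3} \left(- \frac{1}{4}\right) 1^{-1} \left(30 - 24 - 48\right)\right)^{4} = \left(\frac{1}{3} \left(- \frac{1}{4}\right) 1 \left(30 - 24 - 48\right)\right)^{4} = \left(\frac{1}{3} \left(- \frac{1}{4}\right) 1 \left(-42\right)\right)^{4} = \left(\frac{7}{2}\right)^{4} = \frac{2401}{16}$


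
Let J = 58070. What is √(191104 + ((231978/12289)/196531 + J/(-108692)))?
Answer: √3292296563771635208562141802314906/131254799418814 ≈ 437.15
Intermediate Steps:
√(191104 + ((231978/12289)/196531 + J/(-108692))) = √(191104 + ((231978/12289)/196531 + 58070/(-108692))) = √(191104 + ((231978*(1/12289))*(1/196531) + 58070*(-1/108692))) = √(191104 + ((231978/12289)*(1/196531) - 29035/54346)) = √(191104 + (231978/2415169459 - 29035/54346)) = √(191104 - 70111838165677/131254799418814) = √(25083247076294864979/131254799418814) = √3292296563771635208562141802314906/131254799418814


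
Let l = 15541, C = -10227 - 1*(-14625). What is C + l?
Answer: 19939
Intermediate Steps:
C = 4398 (C = -10227 + 14625 = 4398)
C + l = 4398 + 15541 = 19939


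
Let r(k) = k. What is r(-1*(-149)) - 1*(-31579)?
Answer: 31728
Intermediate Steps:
r(-1*(-149)) - 1*(-31579) = -1*(-149) - 1*(-31579) = 149 + 31579 = 31728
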